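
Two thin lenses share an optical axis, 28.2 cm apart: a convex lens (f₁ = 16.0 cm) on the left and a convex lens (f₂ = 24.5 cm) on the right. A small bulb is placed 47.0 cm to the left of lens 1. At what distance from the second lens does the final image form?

4.70 cm

Lens 1: 1/d_i1 = 1/f₁ − 1/d_o1 = 1/(16.0) − 1/(47.0) = 0.04122, so d_i1 = 24.26 cm.
The intermediate image is 24.26 cm to the right of lens 1, which is 28.2 − (24.26) = 3.940 cm to the left of lens 2, so d_o2 = +3.940 cm.
Lens 2: 1/d_i2 = 1/f₂ − 1/d_o2 = 1/(24.5) − 1/(3.940) = -0.2130, so d_i2 = -4.70 cm.
The final image is virtual, 4.70 cm to the left of lens 2 (overall magnification ≈ -0.62).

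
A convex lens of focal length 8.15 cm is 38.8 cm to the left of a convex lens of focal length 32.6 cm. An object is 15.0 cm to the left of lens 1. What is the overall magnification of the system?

Lens 1: 1/d_i1 = 1/(8.15) − 1/(15.0) = 0.05603, so d_i1 = 17.85 cm; m₁ = −d_i1/d_o1 = -1.190.
d_o2 = 38.8 − (17.85) = 20.95 cm.
Lens 2: 1/d_i2 = 1/(32.6) − 1/(20.95) = -0.01706, so d_i2 = -58.62 cm; m₂ = −d_i2/d_o2 = +2.798.
m = m₁·m₂ = (-1.190)(+2.798) = -3.33.

m = -3.33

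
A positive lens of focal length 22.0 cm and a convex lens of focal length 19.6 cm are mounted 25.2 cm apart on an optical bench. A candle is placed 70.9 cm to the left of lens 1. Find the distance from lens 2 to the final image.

Lens 1: 1/d_i1 = 1/f₁ − 1/d_o1 = 1/(22.0) − 1/(70.9) = 0.03135, so d_i1 = 31.90 cm.
The intermediate image is 31.90 cm to the right of lens 1, which lies 6.700 cm to the right of lens 2 — a virtual object — so d_o2 = −6.700 cm.
Lens 2: 1/d_i2 = 1/f₂ − 1/d_o2 = 1/(19.6) − 1/(-6.700) = 0.2003, so d_i2 = 4.99 cm.
The final image is real, 4.99 cm to the right of lens 2 (overall magnification ≈ -0.34).

4.99 cm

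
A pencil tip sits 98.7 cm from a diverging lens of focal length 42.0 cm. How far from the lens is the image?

29.5 cm

For a diverging lens, f = -42.0 cm.
Thin-lens equation: 1/v = 1/f − 1/u = 1/(-42.00) − 1/(98.7) = -0.02381 − 0.01013 = -0.03394, so v = -29.5 cm.
The image is virtual, upright and reduced, on the same side as the object.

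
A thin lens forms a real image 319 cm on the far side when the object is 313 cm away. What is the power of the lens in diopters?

d_i = +319 cm.
1/f = 1/d_o + 1/d_i = 1/(313) + 1/(319) = 0.006330 cm⁻¹.
f = 158.0 cm = 1.580 m, so P = 1/f = +0.633 D.

P = +0.633 D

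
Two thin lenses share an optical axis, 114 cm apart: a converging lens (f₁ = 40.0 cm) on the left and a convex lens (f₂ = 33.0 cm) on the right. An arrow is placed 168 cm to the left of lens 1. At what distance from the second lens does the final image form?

Lens 1: 1/d_i1 = 1/f₁ − 1/d_o1 = 1/(40.0) − 1/(168) = 0.01905, so d_i1 = 52.50 cm.
The intermediate image is 52.50 cm to the right of lens 1, which is 114 − (52.50) = 61.50 cm to the left of lens 2, so d_o2 = +61.50 cm.
Lens 2: 1/d_i2 = 1/f₂ − 1/d_o2 = 1/(33.0) − 1/(61.50) = 0.01404, so d_i2 = 71.2 cm.
The final image is real, 71.2 cm to the right of lens 2 (overall magnification ≈ 0.36).

71.2 cm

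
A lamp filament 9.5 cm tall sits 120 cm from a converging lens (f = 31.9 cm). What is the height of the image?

1/d_i = 1/f − 1/d_o = 1/(31.90) − 1/(120) = 0.02301, so d_i = 43.45 cm.
m = −d_i/d_o = -0.3621.
|h_i| = |m|·h_o = 0.3621 × 9.5 = 3.44 cm. The image is real, inverted and reduced, on the far side of the lens.

3.44 cm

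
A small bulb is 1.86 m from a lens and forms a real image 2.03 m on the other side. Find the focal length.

f = 0.971 m (converging)

Real image ⇒ d_i = +2.03 m.
1/f = 1/d_o + 1/d_i = 1/(1.86) + 1/(2.03) = 1.030, so f = 0.971 m.
Since f is positive, the lens is converging.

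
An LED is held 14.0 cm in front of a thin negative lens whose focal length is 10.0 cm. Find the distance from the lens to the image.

For a negative lens, f = -10.0 cm.
Thin-lens equation: 1/q = 1/f − 1/p = 1/(-10.00) − 1/(14.0) = -0.1000 − 0.07143 = -0.1714, so q = -5.83 cm.
The image is virtual, upright and reduced, on the same side as the object.

5.83 cm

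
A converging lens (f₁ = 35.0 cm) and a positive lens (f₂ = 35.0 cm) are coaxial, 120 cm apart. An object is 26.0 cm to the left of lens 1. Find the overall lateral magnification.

m = -0.731

Lens 1: 1/d_i1 = 1/(35.0) − 1/(26.0) = -0.009890, so d_i1 = -101.1 cm; m₁ = −d_i1/d_o1 = +3.888.
d_o2 = 120 − (-101.1) = 221.1 cm.
Lens 2: 1/d_i2 = 1/(35.0) − 1/(221.1) = 0.02405, so d_i2 = 41.58 cm; m₂ = −d_i2/d_o2 = -0.1881.
m = m₁·m₂ = (+3.888)(-0.1881) = -0.731.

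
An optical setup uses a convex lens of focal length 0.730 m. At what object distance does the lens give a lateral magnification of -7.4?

m = −d_i/d_o ⇒ d_i = −m·d_o.
1/f = 1/d_o + 1/d_i = 1/d_o − 1/(m·d_o) = (1 − 1/m)/d_o, so d_o = f(1 − 1/m) = (0.7300)(1 − 1/(-7.4)) = 0.829 m.

0.829 m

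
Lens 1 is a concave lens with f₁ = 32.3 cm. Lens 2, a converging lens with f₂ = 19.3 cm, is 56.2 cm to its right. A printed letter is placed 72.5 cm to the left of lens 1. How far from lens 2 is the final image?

25.6 cm

Lens 1 is diverging, so f₁ = −32.3 cm.
Lens 1: 1/d_i1 = 1/f₁ − 1/d_o1 = 1/(-32.3) − 1/(72.5) = -0.04475, so d_i1 = -22.34 cm.
The intermediate image is 22.34 cm to the left of lens 1 (virtual), which is 56.2 − (-22.34) = 78.54 cm to the left of lens 2, so d_o2 = +78.54 cm.
Lens 2: 1/d_i2 = 1/f₂ − 1/d_o2 = 1/(19.3) − 1/(78.54) = 0.03908, so d_i2 = 25.6 cm.
The final image is real, 25.6 cm to the right of lens 2 (overall magnification ≈ -0.10).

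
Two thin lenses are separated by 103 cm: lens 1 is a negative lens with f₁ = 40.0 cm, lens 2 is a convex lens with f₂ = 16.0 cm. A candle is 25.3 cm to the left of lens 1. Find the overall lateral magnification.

f₁ = −40.0 cm (diverging).
Lens 1: 1/d_i1 = 1/(-40.0) − 1/(25.3) = -0.06453, so d_i1 = -15.50 cm; m₁ = −d_i1/d_o1 = +0.6126.
d_o2 = 103 − (-15.50) = 118.5 cm.
Lens 2: 1/d_i2 = 1/(16.0) − 1/(118.5) = 0.05406, so d_i2 = 18.50 cm; m₂ = −d_i2/d_o2 = -0.1561.
m = m₁·m₂ = (+0.6126)(-0.1561) = -0.0956.

m = -0.0956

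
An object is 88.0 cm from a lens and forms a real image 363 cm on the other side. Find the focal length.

f = 70.8 cm (converging)

Real image ⇒ d_i = +363 cm.
1/f = 1/d_o + 1/d_i = 1/(88.0) + 1/(363) = 0.01412, so f = 70.8 cm.
Since f is positive, the lens is converging.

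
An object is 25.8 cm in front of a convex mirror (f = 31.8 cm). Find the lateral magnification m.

m = +0.552

For a convex mirror, f = -31.8 cm.
1/d_i = 1/f − 1/d_o = 1/(-31.80) − 1/(25.8) = -0.07021, so d_i = -14.24 cm.
m = −d_i/d_o = −(-14.24)/(25.8) = +0.552.
The image is virtual, upright and reduced, behind the mirror.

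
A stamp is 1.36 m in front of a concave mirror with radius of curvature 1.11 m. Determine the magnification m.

m = -0.689

f = R/2 = 1.11/2 = 0.5550 m.
1/d_i = 1/f − 1/d_o = 1/(0.5550) − 1/(1.36) = 1.067, so d_i = 0.9376 m.
m = −d_i/d_o = −(0.9376)/(1.36) = -0.689.
The image is real, inverted and reduced, in front of the mirror.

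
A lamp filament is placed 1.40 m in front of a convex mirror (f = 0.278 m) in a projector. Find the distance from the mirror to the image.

0.232 m

For a convex mirror, f = -0.278 m.
Mirror equation: 1/d_i = 1/f − 1/d_o = 1/(-0.2780) − 1/(1.40) = -3.597 − 0.7143 = -4.311, so d_i = -0.232 m.
The image is virtual, upright and reduced, behind the mirror.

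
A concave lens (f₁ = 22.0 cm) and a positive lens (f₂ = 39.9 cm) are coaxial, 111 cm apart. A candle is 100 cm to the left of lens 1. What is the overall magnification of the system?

f₁ = −22.0 cm (diverging).
Lens 1: 1/d_i1 = 1/(-22.0) − 1/(100) = -0.05545, so d_i1 = -18.03 cm; m₁ = −d_i1/d_o1 = +0.1803.
d_o2 = 111 − (-18.03) = 129.0 cm.
Lens 2: 1/d_i2 = 1/(39.9) − 1/(129.0) = 0.01731, so d_i2 = 57.77 cm; m₂ = −d_i2/d_o2 = -0.4478.
m = m₁·m₂ = (+0.1803)(-0.4478) = -0.0807.

m = -0.0807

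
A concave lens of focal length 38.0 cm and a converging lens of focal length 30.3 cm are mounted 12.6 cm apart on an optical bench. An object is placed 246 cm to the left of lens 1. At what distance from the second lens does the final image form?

Lens 1 is diverging, so f₁ = −38.0 cm.
Lens 1: 1/d_i1 = 1/f₁ − 1/d_o1 = 1/(-38.0) − 1/(246) = -0.03038, so d_i1 = -32.92 cm.
The intermediate image is 32.92 cm to the left of lens 1 (virtual), which is 12.6 − (-32.92) = 45.52 cm to the left of lens 2, so d_o2 = +45.52 cm.
Lens 2: 1/d_i2 = 1/f₂ − 1/d_o2 = 1/(30.3) − 1/(45.52) = 0.01103, so d_i2 = 90.6 cm.
The final image is real, 90.6 cm to the right of lens 2 (overall magnification ≈ -0.27).

90.6 cm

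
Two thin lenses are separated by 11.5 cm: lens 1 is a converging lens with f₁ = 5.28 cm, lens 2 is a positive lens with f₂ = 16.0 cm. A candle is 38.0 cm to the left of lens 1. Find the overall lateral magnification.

Lens 1: 1/d_i1 = 1/(5.28) − 1/(38.0) = 0.1631, so d_i1 = 6.132 cm; m₁ = −d_i1/d_o1 = -0.1614.
d_o2 = 11.5 − (6.132) = 5.368 cm.
Lens 2: 1/d_i2 = 1/(16.0) − 1/(5.368) = -0.1238, so d_i2 = -8.078 cm; m₂ = −d_i2/d_o2 = +1.505.
m = m₁·m₂ = (-0.1614)(+1.505) = -0.243.

m = -0.243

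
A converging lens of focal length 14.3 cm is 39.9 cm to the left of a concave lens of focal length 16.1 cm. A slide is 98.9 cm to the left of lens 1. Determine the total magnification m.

Lens 1: 1/d_i1 = 1/(14.3) − 1/(98.9) = 0.05982, so d_i1 = 16.72 cm; m₁ = −d_i1/d_o1 = -0.1691.
d_o2 = 39.9 − (16.72) = 23.18 cm.
f₂ = −16.1 cm (diverging).
Lens 2: 1/d_i2 = 1/(-16.1) − 1/(23.18) = -0.1053, so d_i2 = -9.501 cm; m₂ = −d_i2/d_o2 = +0.4099.
m = m₁·m₂ = (-0.1691)(+0.4099) = -0.0693.

m = -0.0693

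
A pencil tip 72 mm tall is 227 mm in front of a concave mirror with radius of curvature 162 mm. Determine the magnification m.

m = -0.555

f = R/2 = 162/2 = 81.00 mm.
1/d_i = 1/f − 1/d_o = 1/(81.00) − 1/(227) = 0.007940, so d_i = 125.9 mm.
m = −d_i/d_o = −(125.9)/(227) = -0.555.
The image is real, inverted and reduced, in front of the mirror.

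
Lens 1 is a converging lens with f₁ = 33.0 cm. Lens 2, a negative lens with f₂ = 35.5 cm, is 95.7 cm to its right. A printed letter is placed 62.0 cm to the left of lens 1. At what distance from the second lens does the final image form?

14.7 cm

Lens 1: 1/d_i1 = 1/f₁ − 1/d_o1 = 1/(33.0) − 1/(62.0) = 0.01417, so d_i1 = 70.55 cm.
The intermediate image is 70.55 cm to the right of lens 1, which is 95.7 − (70.55) = 25.15 cm to the left of lens 2, so d_o2 = +25.15 cm.
Lens 2 is diverging, so f₂ = −35.5 cm.
Lens 2: 1/d_i2 = 1/f₂ − 1/d_o2 = 1/(-35.5) − 1/(25.15) = -0.06793, so d_i2 = -14.7 cm.
The final image is virtual, 14.7 cm to the left of lens 2 (overall magnification ≈ -0.67).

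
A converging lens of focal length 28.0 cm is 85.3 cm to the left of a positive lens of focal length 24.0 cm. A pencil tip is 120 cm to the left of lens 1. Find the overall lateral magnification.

Lens 1: 1/d_i1 = 1/(28.0) − 1/(120) = 0.02738, so d_i1 = 36.52 cm; m₁ = −d_i1/d_o1 = -0.3043.
d_o2 = 85.3 − (36.52) = 48.78 cm.
Lens 2: 1/d_i2 = 1/(24.0) − 1/(48.78) = 0.02117, so d_i2 = 47.24 cm; m₂ = −d_i2/d_o2 = -0.9685.
m = m₁·m₂ = (-0.3043)(-0.9685) = +0.295.

m = +0.295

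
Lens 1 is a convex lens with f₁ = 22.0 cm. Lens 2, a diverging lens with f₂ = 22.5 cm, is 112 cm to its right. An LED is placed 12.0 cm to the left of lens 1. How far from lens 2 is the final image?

19.4 cm

Lens 1: 1/d_i1 = 1/f₁ − 1/d_o1 = 1/(22.0) − 1/(12.0) = -0.03788, so d_i1 = -26.40 cm.
The intermediate image is 26.40 cm to the left of lens 1 (virtual), which is 112 − (-26.40) = 138.4 cm to the left of lens 2, so d_o2 = +138.4 cm.
Lens 2 is diverging, so f₂ = −22.5 cm.
Lens 2: 1/d_i2 = 1/f₂ − 1/d_o2 = 1/(-22.5) − 1/(138.4) = -0.05167, so d_i2 = -19.4 cm.
The final image is virtual, 19.4 cm to the left of lens 2 (overall magnification ≈ 0.31).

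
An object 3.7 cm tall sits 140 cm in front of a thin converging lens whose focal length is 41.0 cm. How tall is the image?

1.53 cm

1/d_i = 1/f − 1/d_o = 1/(41.00) − 1/(140) = 0.01725, so d_i = 57.98 cm.
m = −d_i/d_o = -0.4141.
|h_i| = |m|·h_o = 0.4141 × 3.7 = 1.53 cm. The image is real, inverted and reduced, on the far side of the lens.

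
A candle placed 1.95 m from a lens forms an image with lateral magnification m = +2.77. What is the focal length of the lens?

f = 3.05 m (converging)

m = −d_i/d_o ⇒ d_i = −m·d_o = −(+2.77)·(1.95) = -5.401 m.
1/f = 1/d_o + 1/d_i = 1/(1.95) + 1/(-5.401) = 0.3277, so f = 3.05 m.
Since f is positive, the lens is converging.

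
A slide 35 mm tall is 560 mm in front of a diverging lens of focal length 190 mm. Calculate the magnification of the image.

m = +0.253

For a diverging lens, f = -190 mm.
1/d_i = 1/f − 1/d_o = 1/(-190.0) − 1/(560) = -0.007049, so d_i = -141.9 mm.
m = −d_i/d_o = −(-141.9)/(560) = +0.253.
The image is virtual, upright and reduced, on the same side as the object.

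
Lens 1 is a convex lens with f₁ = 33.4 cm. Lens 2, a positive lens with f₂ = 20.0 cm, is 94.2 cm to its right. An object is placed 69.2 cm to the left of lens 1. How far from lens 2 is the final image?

61.5 cm

Lens 1: 1/d_i1 = 1/f₁ − 1/d_o1 = 1/(33.4) − 1/(69.2) = 0.01549, so d_i1 = 64.56 cm.
The intermediate image is 64.56 cm to the right of lens 1, which is 94.2 − (64.56) = 29.64 cm to the left of lens 2, so d_o2 = +29.64 cm.
Lens 2: 1/d_i2 = 1/f₂ − 1/d_o2 = 1/(20.0) − 1/(29.64) = 0.01626, so d_i2 = 61.5 cm.
The final image is real, 61.5 cm to the right of lens 2 (overall magnification ≈ 1.9).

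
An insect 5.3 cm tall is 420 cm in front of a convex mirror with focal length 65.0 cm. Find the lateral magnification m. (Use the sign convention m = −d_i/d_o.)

m = +0.134

For a convex mirror, f = -65.0 cm.
1/d_i = 1/f − 1/d_o = 1/(-65.00) − 1/(420) = -0.01777, so d_i = -56.29 cm.
m = −d_i/d_o = −(-56.29)/(420) = +0.134.
The image is virtual, upright and reduced, behind the mirror.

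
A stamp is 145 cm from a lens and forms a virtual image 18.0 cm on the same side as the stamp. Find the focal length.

Virtual image ⇒ d_i = −18.0 cm.
1/f = 1/d_o + 1/d_i = 1/(145) + 1/(-18.0) = -0.04866, so f = -20.6 cm.
Since f is negative, the lens is diverging.

f = -20.6 cm (diverging)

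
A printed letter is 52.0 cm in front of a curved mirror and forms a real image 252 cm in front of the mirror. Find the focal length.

Real image ⇒ d_i = +252 cm.
1/f = 1/d_o + 1/d_i = 1/(52.0) + 1/(252) = 0.02320, so f = 43.1 cm.
Since f is positive, the curved mirror is concave.

f = 43.1 cm (concave)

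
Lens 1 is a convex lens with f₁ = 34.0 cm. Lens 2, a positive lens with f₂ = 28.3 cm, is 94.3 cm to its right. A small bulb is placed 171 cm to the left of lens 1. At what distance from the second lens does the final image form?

62.3 cm

Lens 1: 1/d_i1 = 1/f₁ − 1/d_o1 = 1/(34.0) − 1/(171) = 0.02356, so d_i1 = 42.44 cm.
The intermediate image is 42.44 cm to the right of lens 1, which is 94.3 − (42.44) = 51.86 cm to the left of lens 2, so d_o2 = +51.86 cm.
Lens 2: 1/d_i2 = 1/f₂ − 1/d_o2 = 1/(28.3) − 1/(51.86) = 0.01605, so d_i2 = 62.3 cm.
The final image is real, 62.3 cm to the right of lens 2 (overall magnification ≈ 0.30).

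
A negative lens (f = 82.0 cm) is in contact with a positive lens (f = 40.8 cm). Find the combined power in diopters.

P₁ = 1/f₁ = 1/(-0.820 m) = -1.220 D; P₂ = 1/f₂ = 1/(0.408 m) = +2.451 D.
For thin lenses in contact, P = P₁ + P₂ = (-1.220) + (+2.451) = +1.23 D.

P = +1.23 D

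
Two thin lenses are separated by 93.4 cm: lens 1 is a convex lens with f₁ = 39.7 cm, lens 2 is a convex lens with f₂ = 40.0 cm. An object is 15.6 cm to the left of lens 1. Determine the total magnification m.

Lens 1: 1/d_i1 = 1/(39.7) − 1/(15.6) = -0.03891, so d_i1 = -25.70 cm; m₁ = −d_i1/d_o1 = +1.647.
d_o2 = 93.4 − (-25.70) = 119.1 cm.
Lens 2: 1/d_i2 = 1/(40.0) − 1/(119.1) = 0.01660, so d_i2 = 60.23 cm; m₂ = −d_i2/d_o2 = -0.5057.
m = m₁·m₂ = (+1.647)(-0.5057) = -0.833.

m = -0.833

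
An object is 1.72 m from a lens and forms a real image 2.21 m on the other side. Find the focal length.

Real image ⇒ d_i = +2.21 m.
1/f = 1/d_o + 1/d_i = 1/(1.72) + 1/(2.21) = 1.034, so f = 0.967 m.
Since f is positive, the lens is converging.

f = 0.967 m (converging)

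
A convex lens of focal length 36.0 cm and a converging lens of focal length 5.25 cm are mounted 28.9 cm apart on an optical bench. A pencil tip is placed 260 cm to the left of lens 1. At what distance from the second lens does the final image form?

3.73 cm

Lens 1: 1/d_i1 = 1/f₁ − 1/d_o1 = 1/(36.0) − 1/(260) = 0.02393, so d_i1 = 41.79 cm.
The intermediate image is 41.79 cm to the right of lens 1, which lies 12.89 cm to the right of lens 2 — a virtual object — so d_o2 = −12.89 cm.
Lens 2: 1/d_i2 = 1/f₂ − 1/d_o2 = 1/(5.25) − 1/(-12.89) = 0.2681, so d_i2 = 3.73 cm.
The final image is real, 3.73 cm to the right of lens 2 (overall magnification ≈ -0.047).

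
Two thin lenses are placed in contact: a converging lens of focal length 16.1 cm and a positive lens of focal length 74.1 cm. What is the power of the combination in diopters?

P = +7.56 D

P₁ = 1/f₁ = 1/(0.161 m) = +6.211 D; P₂ = 1/f₂ = 1/(0.741 m) = +1.350 D.
For thin lenses in contact, P = P₁ + P₂ = (+6.211) + (+1.350) = +7.56 D.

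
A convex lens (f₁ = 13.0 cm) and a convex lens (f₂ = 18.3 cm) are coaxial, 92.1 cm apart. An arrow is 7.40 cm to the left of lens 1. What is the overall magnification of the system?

m = -0.467

Lens 1: 1/d_i1 = 1/(13.0) − 1/(7.40) = -0.05821, so d_i1 = -17.18 cm; m₁ = −d_i1/d_o1 = +2.322.
d_o2 = 92.1 − (-17.18) = 109.3 cm.
Lens 2: 1/d_i2 = 1/(18.3) − 1/(109.3) = 0.04550, so d_i2 = 21.98 cm; m₂ = −d_i2/d_o2 = -0.2011.
m = m₁·m₂ = (+2.322)(-0.2011) = -0.467.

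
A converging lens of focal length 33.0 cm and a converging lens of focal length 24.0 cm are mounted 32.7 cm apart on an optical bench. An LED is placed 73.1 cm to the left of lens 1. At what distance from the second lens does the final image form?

12.8 cm

Lens 1: 1/d_i1 = 1/f₁ − 1/d_o1 = 1/(33.0) − 1/(73.1) = 0.01662, so d_i1 = 60.16 cm.
The intermediate image is 60.16 cm to the right of lens 1, which lies 27.46 cm to the right of lens 2 — a virtual object — so d_o2 = −27.46 cm.
Lens 2: 1/d_i2 = 1/f₂ − 1/d_o2 = 1/(24.0) − 1/(-27.46) = 0.07808, so d_i2 = 12.8 cm.
The final image is real, 12.8 cm to the right of lens 2 (overall magnification ≈ -0.38).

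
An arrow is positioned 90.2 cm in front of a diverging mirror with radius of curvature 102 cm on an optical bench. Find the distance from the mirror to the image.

f = R/2 = 102/2 = 51.00 cm; for a diverging mirror, f = -51.00 cm.
Mirror equation: 1/d_i = 1/f − 1/d_o = 1/(-51.00) − 1/(90.2) = -0.01961 − 0.01109 = -0.03069, so d_i = -32.6 cm.
The image is virtual, upright and reduced, behind the mirror.

32.6 cm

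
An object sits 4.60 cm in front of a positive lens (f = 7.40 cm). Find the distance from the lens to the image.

12.2 cm

Lens equation: 1/s_i = 1/f − 1/s_o = 1/(7.400) − 1/(4.60) = 0.1351 − 0.2174 = -0.08226, so s_i = -12.2 cm.
The image is virtual, upright and enlarged, on the same side as the object.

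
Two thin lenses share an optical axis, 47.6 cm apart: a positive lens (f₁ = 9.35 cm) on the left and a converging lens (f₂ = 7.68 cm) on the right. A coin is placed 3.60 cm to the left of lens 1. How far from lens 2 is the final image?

Lens 1: 1/d_i1 = 1/f₁ − 1/d_o1 = 1/(9.35) − 1/(3.60) = -0.1708, so d_i1 = -5.854 cm.
The intermediate image is 5.854 cm to the left of lens 1 (virtual), which is 47.6 − (-5.854) = 53.45 cm to the left of lens 2, so d_o2 = +53.45 cm.
Lens 2: 1/d_i2 = 1/f₂ − 1/d_o2 = 1/(7.68) − 1/(53.45) = 0.1115, so d_i2 = 8.97 cm.
The final image is real, 8.97 cm to the right of lens 2 (overall magnification ≈ -0.27).

8.97 cm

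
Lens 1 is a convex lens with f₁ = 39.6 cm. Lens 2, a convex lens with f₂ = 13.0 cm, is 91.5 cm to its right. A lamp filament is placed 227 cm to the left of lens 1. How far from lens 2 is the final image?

18.5 cm

Lens 1: 1/d_i1 = 1/f₁ − 1/d_o1 = 1/(39.6) − 1/(227) = 0.02085, so d_i1 = 47.97 cm.
The intermediate image is 47.97 cm to the right of lens 1, which is 91.5 − (47.97) = 43.53 cm to the left of lens 2, so d_o2 = +43.53 cm.
Lens 2: 1/d_i2 = 1/f₂ − 1/d_o2 = 1/(13.0) − 1/(43.53) = 0.05395, so d_i2 = 18.5 cm.
The final image is real, 18.5 cm to the right of lens 2 (overall magnification ≈ 0.090).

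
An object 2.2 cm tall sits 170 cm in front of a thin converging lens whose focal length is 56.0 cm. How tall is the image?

1.08 cm

1/d_i = 1/f − 1/d_o = 1/(56.00) − 1/(170) = 0.01197, so d_i = 83.51 cm.
m = −d_i/d_o = -0.4912.
|h_i| = |m|·h_o = 0.4912 × 2.2 = 1.08 cm. The image is real, inverted and reduced, on the far side of the lens.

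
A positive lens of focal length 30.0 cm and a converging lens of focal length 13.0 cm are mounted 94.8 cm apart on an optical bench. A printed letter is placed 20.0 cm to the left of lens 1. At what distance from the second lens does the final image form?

Lens 1: 1/d_i1 = 1/f₁ − 1/d_o1 = 1/(30.0) − 1/(20.0) = -0.01667, so d_i1 = -60.00 cm.
The intermediate image is 60.00 cm to the left of lens 1 (virtual), which is 94.8 − (-60.00) = 154.8 cm to the left of lens 2, so d_o2 = +154.8 cm.
Lens 2: 1/d_i2 = 1/f₂ − 1/d_o2 = 1/(13.0) − 1/(154.8) = 0.07046, so d_i2 = 14.2 cm.
The final image is real, 14.2 cm to the right of lens 2 (overall magnification ≈ -0.28).

14.2 cm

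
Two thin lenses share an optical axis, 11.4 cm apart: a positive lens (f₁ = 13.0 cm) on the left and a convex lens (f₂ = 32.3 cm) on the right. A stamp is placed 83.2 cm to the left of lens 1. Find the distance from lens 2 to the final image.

Lens 1: 1/d_i1 = 1/f₁ − 1/d_o1 = 1/(13.0) − 1/(83.2) = 0.06490, so d_i1 = 15.41 cm.
The intermediate image is 15.41 cm to the right of lens 1, which lies 4.010 cm to the right of lens 2 — a virtual object — so d_o2 = −4.010 cm.
Lens 2: 1/d_i2 = 1/f₂ − 1/d_o2 = 1/(32.3) − 1/(-4.010) = 0.2803, so d_i2 = 3.57 cm.
The final image is real, 3.57 cm to the right of lens 2 (overall magnification ≈ -0.16).

3.57 cm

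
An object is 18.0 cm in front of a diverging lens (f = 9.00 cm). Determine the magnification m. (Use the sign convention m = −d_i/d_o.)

For a diverging lens, f = -9.00 cm.
1/d_i = 1/f − 1/d_o = 1/(-9.000) − 1/(18.0) = -0.1667, so d_i = -6.000 cm.
m = −d_i/d_o = −(-6.000)/(18.0) = +0.333.
The image is virtual, upright and reduced, on the same side as the object.

m = +0.333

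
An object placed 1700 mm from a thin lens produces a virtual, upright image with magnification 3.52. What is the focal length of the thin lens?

f = 2370 mm (converging)

m = −d_i/d_o ⇒ d_i = −m·d_o = −(+3.52)·(1700) = -5984 mm.
1/f = 1/d_o + 1/d_i = 1/(1700) + 1/(-5984) = 0.0004211, so f = 2370 mm.
Since f is positive, the thin lens is converging.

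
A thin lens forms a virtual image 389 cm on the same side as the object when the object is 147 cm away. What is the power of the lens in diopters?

P = +0.423 D

Virtual image ⇒ d_i = −389 cm.
1/f = 1/d_o + 1/d_i = 1/(147) + 1/(-389) = 0.004232 cm⁻¹.
f = 236.3 cm = 2.363 m, so P = 1/f = +0.423 D.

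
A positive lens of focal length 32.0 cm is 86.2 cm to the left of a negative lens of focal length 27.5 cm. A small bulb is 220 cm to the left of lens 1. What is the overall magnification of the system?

Lens 1: 1/d_i1 = 1/(32.0) − 1/(220) = 0.02670, so d_i1 = 37.45 cm; m₁ = −d_i1/d_o1 = -0.1702.
d_o2 = 86.2 − (37.45) = 48.75 cm.
f₂ = −27.5 cm (diverging).
Lens 2: 1/d_i2 = 1/(-27.5) − 1/(48.75) = -0.05688, so d_i2 = -17.58 cm; m₂ = −d_i2/d_o2 = +0.3607.
m = m₁·m₂ = (-0.1702)(+0.3607) = -0.0614.

m = -0.0614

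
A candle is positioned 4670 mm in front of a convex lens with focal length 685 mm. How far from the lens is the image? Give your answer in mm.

803 mm

Lens equation: 1/v = 1/f − 1/u = 1/(685.0) − 1/(4670) = 0.001460 − 0.0002141 = 0.001246, so v = 803 mm.
The image is real, inverted and reduced, on the far side of the lens.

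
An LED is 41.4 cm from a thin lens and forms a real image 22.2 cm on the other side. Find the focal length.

Real image ⇒ d_i = +22.2 cm.
1/f = 1/d_o + 1/d_i = 1/(41.4) + 1/(22.2) = 0.06920, so f = 14.5 cm.
Since f is positive, the thin lens is converging.

f = 14.5 cm (converging)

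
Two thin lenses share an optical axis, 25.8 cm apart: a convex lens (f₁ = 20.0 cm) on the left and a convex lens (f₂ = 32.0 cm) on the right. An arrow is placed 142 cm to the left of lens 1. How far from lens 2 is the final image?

2.74 cm

Lens 1: 1/d_i1 = 1/f₁ − 1/d_o1 = 1/(20.0) − 1/(142) = 0.04296, so d_i1 = 23.28 cm.
The intermediate image is 23.28 cm to the right of lens 1, which is 25.8 − (23.28) = 2.520 cm to the left of lens 2, so d_o2 = +2.520 cm.
Lens 2: 1/d_i2 = 1/f₂ − 1/d_o2 = 1/(32.0) − 1/(2.520) = -0.3656, so d_i2 = -2.74 cm.
The final image is virtual, 2.74 cm to the left of lens 2 (overall magnification ≈ -0.18).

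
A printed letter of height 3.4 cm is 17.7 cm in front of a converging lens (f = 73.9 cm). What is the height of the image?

4.47 cm

1/d_i = 1/f − 1/d_o = 1/(73.90) − 1/(17.7) = -0.04297, so d_i = -23.27 cm.
m = −d_i/d_o = +1.315.
|h_i| = |m|·h_o = 1.315 × 3.4 = 4.47 cm. The image is virtual, upright and enlarged, on the same side as the object.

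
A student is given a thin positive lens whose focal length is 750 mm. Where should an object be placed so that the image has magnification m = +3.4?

m = −d_i/d_o ⇒ d_i = −m·d_o.
1/f = 1/d_o + 1/d_i = 1/d_o − 1/(m·d_o) = (1 − 1/m)/d_o, so d_o = f(1 − 1/m) = (750.0)(1 − 1/(+3.4)) = 529 mm.

529 mm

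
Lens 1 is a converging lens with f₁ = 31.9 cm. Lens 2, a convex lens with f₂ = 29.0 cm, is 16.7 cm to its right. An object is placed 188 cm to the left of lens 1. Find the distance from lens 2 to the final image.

12.4 cm

Lens 1: 1/d_i1 = 1/f₁ − 1/d_o1 = 1/(31.9) − 1/(188) = 0.02603, so d_i1 = 38.42 cm.
The intermediate image is 38.42 cm to the right of lens 1, which lies 21.72 cm to the right of lens 2 — a virtual object — so d_o2 = −21.72 cm.
Lens 2: 1/d_i2 = 1/f₂ − 1/d_o2 = 1/(29.0) − 1/(-21.72) = 0.08052, so d_i2 = 12.4 cm.
The final image is real, 12.4 cm to the right of lens 2 (overall magnification ≈ -0.12).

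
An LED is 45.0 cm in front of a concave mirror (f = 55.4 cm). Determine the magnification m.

m = +5.33

1/d_i = 1/f − 1/d_o = 1/(55.40) − 1/(45.0) = -0.004172, so d_i = -239.7 cm.
m = −d_i/d_o = −(-239.7)/(45.0) = +5.33.
The image is virtual, upright and enlarged, behind the mirror.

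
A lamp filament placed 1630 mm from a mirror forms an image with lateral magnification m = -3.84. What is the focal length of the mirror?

m = −d_i/d_o ⇒ d_i = −m·d_o = −(-3.84)·(1630) = 6259 mm.
1/f = 1/d_o + 1/d_i = 1/(1630) + 1/(6259) = 0.0007733, so f = 1290 mm.
Since f is positive, the mirror is concave.

f = 1290 mm (concave)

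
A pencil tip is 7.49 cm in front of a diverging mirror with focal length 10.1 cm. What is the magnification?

m = +0.574

For a diverging mirror, f = -10.1 cm.
1/d_i = 1/f − 1/d_o = 1/(-10.10) − 1/(7.49) = -0.2325, so d_i = -4.301 cm.
m = −d_i/d_o = −(-4.301)/(7.49) = +0.574.
The image is virtual, upright and reduced, behind the mirror.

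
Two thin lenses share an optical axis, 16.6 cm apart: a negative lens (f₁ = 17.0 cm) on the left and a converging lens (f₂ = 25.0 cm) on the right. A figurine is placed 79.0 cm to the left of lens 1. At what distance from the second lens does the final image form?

137 cm

Lens 1 is diverging, so f₁ = −17.0 cm.
Lens 1: 1/d_i1 = 1/f₁ − 1/d_o1 = 1/(-17.0) − 1/(79.0) = -0.07148, so d_i1 = -13.99 cm.
The intermediate image is 13.99 cm to the left of lens 1 (virtual), which is 16.6 − (-13.99) = 30.59 cm to the left of lens 2, so d_o2 = +30.59 cm.
Lens 2: 1/d_i2 = 1/f₂ − 1/d_o2 = 1/(25.0) − 1/(30.59) = 0.007310, so d_i2 = 137 cm.
The final image is real, 137 cm to the right of lens 2 (overall magnification ≈ -0.79).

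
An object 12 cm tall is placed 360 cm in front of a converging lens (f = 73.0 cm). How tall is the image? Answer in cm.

1/d_i = 1/f − 1/d_o = 1/(73.00) − 1/(360) = 0.01092, so d_i = 91.57 cm.
m = −d_i/d_o = -0.2544.
|h_i| = |m|·h_o = 0.2544 × 12 = 3.05 cm. The image is real, inverted and reduced, on the far side of the lens.

3.05 cm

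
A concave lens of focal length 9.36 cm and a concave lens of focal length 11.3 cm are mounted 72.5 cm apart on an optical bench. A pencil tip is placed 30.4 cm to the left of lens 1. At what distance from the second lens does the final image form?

Lens 1 is diverging, so f₁ = −9.36 cm.
Lens 1: 1/d_i1 = 1/f₁ − 1/d_o1 = 1/(-9.36) − 1/(30.4) = -0.1397, so d_i1 = -7.157 cm.
The intermediate image is 7.157 cm to the left of lens 1 (virtual), which is 72.5 − (-7.157) = 79.66 cm to the left of lens 2, so d_o2 = +79.66 cm.
Lens 2 is diverging, so f₂ = −11.3 cm.
Lens 2: 1/d_i2 = 1/f₂ − 1/d_o2 = 1/(-11.3) − 1/(79.66) = -0.1010, so d_i2 = -9.90 cm.
The final image is virtual, 9.90 cm to the left of lens 2 (overall magnification ≈ 0.029).

9.90 cm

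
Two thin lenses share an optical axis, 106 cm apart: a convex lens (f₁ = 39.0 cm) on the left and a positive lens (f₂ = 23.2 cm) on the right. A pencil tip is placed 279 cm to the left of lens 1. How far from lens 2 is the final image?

Lens 1: 1/d_i1 = 1/f₁ − 1/d_o1 = 1/(39.0) − 1/(279) = 0.02206, so d_i1 = 45.34 cm.
The intermediate image is 45.34 cm to the right of lens 1, which is 106 − (45.34) = 60.66 cm to the left of lens 2, so d_o2 = +60.66 cm.
Lens 2: 1/d_i2 = 1/f₂ − 1/d_o2 = 1/(23.2) − 1/(60.66) = 0.02662, so d_i2 = 37.6 cm.
The final image is real, 37.6 cm to the right of lens 2 (overall magnification ≈ 0.10).

37.6 cm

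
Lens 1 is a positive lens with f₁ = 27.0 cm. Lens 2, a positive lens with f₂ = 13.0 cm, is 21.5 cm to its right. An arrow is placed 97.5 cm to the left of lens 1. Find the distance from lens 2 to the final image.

7.14 cm

Lens 1: 1/d_i1 = 1/f₁ − 1/d_o1 = 1/(27.0) − 1/(97.5) = 0.02678, so d_i1 = 37.34 cm.
The intermediate image is 37.34 cm to the right of lens 1, which lies 15.84 cm to the right of lens 2 — a virtual object — so d_o2 = −15.84 cm.
Lens 2: 1/d_i2 = 1/f₂ − 1/d_o2 = 1/(13.0) − 1/(-15.84) = 0.1401, so d_i2 = 7.14 cm.
The final image is real, 7.14 cm to the right of lens 2 (overall magnification ≈ -0.17).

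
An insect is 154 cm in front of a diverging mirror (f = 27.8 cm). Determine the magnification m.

For a diverging mirror, f = -27.8 cm.
1/d_i = 1/f − 1/d_o = 1/(-27.80) − 1/(154) = -0.04246, so d_i = -23.55 cm.
m = −d_i/d_o = −(-23.55)/(154) = +0.153.
The image is virtual, upright and reduced, behind the mirror.

m = +0.153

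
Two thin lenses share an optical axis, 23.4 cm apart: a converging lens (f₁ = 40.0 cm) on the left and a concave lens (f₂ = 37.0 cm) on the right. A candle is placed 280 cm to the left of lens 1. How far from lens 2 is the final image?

62.7 cm

Lens 1: 1/d_i1 = 1/f₁ − 1/d_o1 = 1/(40.0) − 1/(280) = 0.02143, so d_i1 = 46.67 cm.
The intermediate image is 46.67 cm to the right of lens 1, which lies 23.27 cm to the right of lens 2 — a virtual object — so d_o2 = −23.27 cm.
Lens 2 is diverging, so f₂ = −37.0 cm.
Lens 2: 1/d_i2 = 1/f₂ − 1/d_o2 = 1/(-37.0) − 1/(-23.27) = 0.01595, so d_i2 = 62.7 cm.
The final image is real, 62.7 cm to the right of lens 2 (overall magnification ≈ -0.45).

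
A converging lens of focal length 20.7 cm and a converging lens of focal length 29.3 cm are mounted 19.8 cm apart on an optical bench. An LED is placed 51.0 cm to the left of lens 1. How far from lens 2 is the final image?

9.94 cm

Lens 1: 1/d_i1 = 1/f₁ − 1/d_o1 = 1/(20.7) − 1/(51.0) = 0.02870, so d_i1 = 34.84 cm.
The intermediate image is 34.84 cm to the right of lens 1, which lies 15.04 cm to the right of lens 2 — a virtual object — so d_o2 = −15.04 cm.
Lens 2: 1/d_i2 = 1/f₂ − 1/d_o2 = 1/(29.3) − 1/(-15.04) = 0.1006, so d_i2 = 9.94 cm.
The final image is real, 9.94 cm to the right of lens 2 (overall magnification ≈ -0.45).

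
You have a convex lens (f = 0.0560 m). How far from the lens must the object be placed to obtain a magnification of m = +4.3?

m = −d_i/d_o ⇒ d_i = −m·d_o.
1/f = 1/d_o + 1/d_i = 1/d_o − 1/(m·d_o) = (1 − 1/m)/d_o, so d_o = f(1 − 1/m) = (0.05600)(1 − 1/(+4.3)) = 0.0430 m.

0.0430 m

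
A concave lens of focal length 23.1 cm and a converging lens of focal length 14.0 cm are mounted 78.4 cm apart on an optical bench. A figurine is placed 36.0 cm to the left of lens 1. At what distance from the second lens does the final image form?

Lens 1 is diverging, so f₁ = −23.1 cm.
Lens 1: 1/d_i1 = 1/f₁ − 1/d_o1 = 1/(-23.1) − 1/(36.0) = -0.07107, so d_i1 = -14.07 cm.
The intermediate image is 14.07 cm to the left of lens 1 (virtual), which is 78.4 − (-14.07) = 92.47 cm to the left of lens 2, so d_o2 = +92.47 cm.
Lens 2: 1/d_i2 = 1/f₂ − 1/d_o2 = 1/(14.0) − 1/(92.47) = 0.06061, so d_i2 = 16.5 cm.
The final image is real, 16.5 cm to the right of lens 2 (overall magnification ≈ -0.070).

16.5 cm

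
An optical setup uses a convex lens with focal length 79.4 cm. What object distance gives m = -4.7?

96.3 cm

m = −d_i/d_o ⇒ d_i = −m·d_o.
1/f = 1/d_o + 1/d_i = 1/d_o − 1/(m·d_o) = (1 − 1/m)/d_o, so d_o = f(1 − 1/m) = (79.40)(1 − 1/(-4.7)) = 96.3 cm.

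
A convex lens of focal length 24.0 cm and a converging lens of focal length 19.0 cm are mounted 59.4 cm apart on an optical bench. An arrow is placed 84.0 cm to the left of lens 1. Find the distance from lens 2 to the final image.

72.1 cm

Lens 1: 1/d_i1 = 1/f₁ − 1/d_o1 = 1/(24.0) − 1/(84.0) = 0.02976, so d_i1 = 33.60 cm.
The intermediate image is 33.60 cm to the right of lens 1, which is 59.4 − (33.60) = 25.80 cm to the left of lens 2, so d_o2 = +25.80 cm.
Lens 2: 1/d_i2 = 1/f₂ − 1/d_o2 = 1/(19.0) − 1/(25.80) = 0.01387, so d_i2 = 72.1 cm.
The final image is real, 72.1 cm to the right of lens 2 (overall magnification ≈ 1.1).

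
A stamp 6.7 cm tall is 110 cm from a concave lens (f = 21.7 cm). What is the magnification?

m = +0.165

For a concave lens, f = -21.7 cm.
1/d_i = 1/f − 1/d_o = 1/(-21.70) − 1/(110) = -0.05517, so d_i = -18.12 cm.
m = −d_i/d_o = −(-18.12)/(110) = +0.165.
The image is virtual, upright and reduced, on the same side as the object.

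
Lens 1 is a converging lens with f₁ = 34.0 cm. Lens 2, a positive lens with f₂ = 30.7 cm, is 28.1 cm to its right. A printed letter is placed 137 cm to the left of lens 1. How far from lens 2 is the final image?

11.0 cm

Lens 1: 1/d_i1 = 1/f₁ − 1/d_o1 = 1/(34.0) − 1/(137) = 0.02211, so d_i1 = 45.22 cm.
The intermediate image is 45.22 cm to the right of lens 1, which lies 17.12 cm to the right of lens 2 — a virtual object — so d_o2 = −17.12 cm.
Lens 2: 1/d_i2 = 1/f₂ − 1/d_o2 = 1/(30.7) − 1/(-17.12) = 0.09098, so d_i2 = 11.0 cm.
The final image is real, 11.0 cm to the right of lens 2 (overall magnification ≈ -0.21).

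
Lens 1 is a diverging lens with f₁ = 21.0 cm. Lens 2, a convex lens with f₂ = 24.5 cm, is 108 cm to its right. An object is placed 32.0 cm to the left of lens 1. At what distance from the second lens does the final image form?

30.7 cm

Lens 1 is diverging, so f₁ = −21.0 cm.
Lens 1: 1/d_i1 = 1/f₁ − 1/d_o1 = 1/(-21.0) − 1/(32.0) = -0.07887, so d_i1 = -12.68 cm.
The intermediate image is 12.68 cm to the left of lens 1 (virtual), which is 108 − (-12.68) = 120.7 cm to the left of lens 2, so d_o2 = +120.7 cm.
Lens 2: 1/d_i2 = 1/f₂ − 1/d_o2 = 1/(24.5) − 1/(120.7) = 0.03253, so d_i2 = 30.7 cm.
The final image is real, 30.7 cm to the right of lens 2 (overall magnification ≈ -0.10).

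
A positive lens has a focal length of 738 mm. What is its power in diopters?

f = 73.8 cm = 0.738 m.
P = 1/f = 1/(0.738 m) = +1.36 D.

P = +1.36 D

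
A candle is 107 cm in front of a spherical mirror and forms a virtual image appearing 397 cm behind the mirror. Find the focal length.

Virtual image ⇒ d_i = −397 cm.
1/f = 1/d_o + 1/d_i = 1/(107) + 1/(-397) = 0.006827, so f = 146 cm.
Since f is positive, the spherical mirror is concave.

f = 146 cm (concave)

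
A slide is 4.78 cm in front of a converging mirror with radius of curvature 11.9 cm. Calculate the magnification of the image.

f = R/2 = 11.9/2 = 5.950 cm.
1/d_i = 1/f − 1/d_o = 1/(5.950) − 1/(4.78) = -0.04114, so d_i = -24.31 cm.
m = −d_i/d_o = −(-24.31)/(4.78) = +5.09.
The image is virtual, upright and enlarged, behind the mirror.

m = +5.09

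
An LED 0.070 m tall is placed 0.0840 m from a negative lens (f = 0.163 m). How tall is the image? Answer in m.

For a negative lens, f = -0.163 m.
1/d_i = 1/f − 1/d_o = 1/(-0.1630) − 1/(0.0840) = -18.04, so d_i = -0.05543 m.
m = −d_i/d_o = +0.6599.
|h_i| = |m|·h_o = 0.6599 × 0.070 = 0.0462 m. The image is virtual, upright and reduced, on the same side as the object.

0.0462 m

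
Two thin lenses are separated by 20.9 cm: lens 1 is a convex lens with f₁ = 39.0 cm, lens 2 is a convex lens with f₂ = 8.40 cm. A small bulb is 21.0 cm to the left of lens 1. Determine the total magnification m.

Lens 1: 1/d_i1 = 1/(39.0) − 1/(21.0) = -0.02198, so d_i1 = -45.50 cm; m₁ = −d_i1/d_o1 = +2.167.
d_o2 = 20.9 − (-45.50) = 66.40 cm.
Lens 2: 1/d_i2 = 1/(8.40) − 1/(66.40) = 0.1040, so d_i2 = 9.617 cm; m₂ = −d_i2/d_o2 = -0.1448.
m = m₁·m₂ = (+2.167)(-0.1448) = -0.314.

m = -0.314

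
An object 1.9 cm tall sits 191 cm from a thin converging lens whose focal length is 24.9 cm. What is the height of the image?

1/d_i = 1/f − 1/d_o = 1/(24.90) − 1/(191) = 0.03493, so d_i = 28.63 cm.
m = −d_i/d_o = -0.1499.
|h_i| = |m|·h_o = 0.1499 × 1.9 = 0.285 cm. The image is real, inverted and reduced, on the far side of the lens.

0.285 cm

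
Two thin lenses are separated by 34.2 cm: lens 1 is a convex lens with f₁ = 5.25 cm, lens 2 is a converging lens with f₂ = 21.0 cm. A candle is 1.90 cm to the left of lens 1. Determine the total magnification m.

Lens 1: 1/d_i1 = 1/(5.25) − 1/(1.90) = -0.3358, so d_i1 = -2.978 cm; m₁ = −d_i1/d_o1 = +1.567.
d_o2 = 34.2 − (-2.978) = 37.18 cm.
Lens 2: 1/d_i2 = 1/(21.0) − 1/(37.18) = 0.02072, so d_i2 = 48.26 cm; m₂ = −d_i2/d_o2 = -1.298.
m = m₁·m₂ = (+1.567)(-1.298) = -2.03.

m = -2.03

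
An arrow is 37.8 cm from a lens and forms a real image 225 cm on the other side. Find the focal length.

f = 32.4 cm (converging)

Real image ⇒ d_i = +225 cm.
1/f = 1/d_o + 1/d_i = 1/(37.8) + 1/(225) = 0.03090, so f = 32.4 cm.
Since f is positive, the lens is converging.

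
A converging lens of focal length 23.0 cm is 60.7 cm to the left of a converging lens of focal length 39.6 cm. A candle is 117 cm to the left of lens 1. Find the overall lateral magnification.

Lens 1: 1/d_i1 = 1/(23.0) − 1/(117) = 0.03493, so d_i1 = 28.63 cm; m₁ = −d_i1/d_o1 = -0.2447.
d_o2 = 60.7 − (28.63) = 32.07 cm.
Lens 2: 1/d_i2 = 1/(39.6) − 1/(32.07) = -0.005929, so d_i2 = -168.7 cm; m₂ = −d_i2/d_o2 = +5.259.
m = m₁·m₂ = (-0.2447)(+5.259) = -1.29.

m = -1.29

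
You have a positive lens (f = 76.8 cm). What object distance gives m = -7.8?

m = −d_i/d_o ⇒ d_i = −m·d_o.
1/f = 1/d_o + 1/d_i = 1/d_o − 1/(m·d_o) = (1 − 1/m)/d_o, so d_o = f(1 − 1/m) = (76.80)(1 − 1/(-7.8)) = 86.6 cm.

86.6 cm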